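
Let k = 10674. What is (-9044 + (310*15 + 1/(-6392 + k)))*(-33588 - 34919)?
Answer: 1288966535249/4282 ≈ 3.0102e+8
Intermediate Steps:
(-9044 + (310*15 + 1/(-6392 + k)))*(-33588 - 34919) = (-9044 + (310*15 + 1/(-6392 + 10674)))*(-33588 - 34919) = (-9044 + (4650 + 1/4282))*(-68507) = (-9044 + 19911301/4282)*(-68507) = -18815107/4282*(-68507) = 1288966535249/4282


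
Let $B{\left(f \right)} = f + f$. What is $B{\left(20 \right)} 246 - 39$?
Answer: $9801$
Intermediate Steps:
$B{\left(f \right)} = 2 f$
$B{\left(20 \right)} 246 - 39 = 2 \cdot 20 \cdot 246 - 39 = 40 \cdot 246 - 39 = 9840 - 39 = 9801$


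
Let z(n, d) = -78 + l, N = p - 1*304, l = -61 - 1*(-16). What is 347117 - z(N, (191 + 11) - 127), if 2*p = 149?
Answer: 347240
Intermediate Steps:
p = 149/2 (p = (½)*149 = 149/2 ≈ 74.500)
l = -45 (l = -61 + 16 = -45)
N = -459/2 (N = 149/2 - 1*304 = 149/2 - 304 = -459/2 ≈ -229.50)
z(n, d) = -123 (z(n, d) = -78 - 45 = -123)
347117 - z(N, (191 + 11) - 127) = 347117 - 1*(-123) = 347117 + 123 = 347240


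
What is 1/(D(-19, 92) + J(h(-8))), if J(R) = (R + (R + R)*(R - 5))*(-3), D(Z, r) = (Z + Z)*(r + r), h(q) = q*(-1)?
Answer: -1/7160 ≈ -0.00013966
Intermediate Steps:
h(q) = -q
D(Z, r) = 4*Z*r (D(Z, r) = (2*Z)*(2*r) = 4*Z*r)
J(R) = -3*R - 6*R*(-5 + R) (J(R) = (R + (2*R)*(-5 + R))*(-3) = (R + 2*R*(-5 + R))*(-3) = -3*R - 6*R*(-5 + R))
1/(D(-19, 92) + J(h(-8))) = 1/(4*(-19)*92 + 3*(-1*(-8))*(9 - (-2)*(-8))) = 1/(-6992 + 3*8*(9 - 2*8)) = 1/(-6992 + 3*8*(9 - 16)) = 1/(-6992 + 3*8*(-7)) = 1/(-6992 - 168) = 1/(-7160) = -1/7160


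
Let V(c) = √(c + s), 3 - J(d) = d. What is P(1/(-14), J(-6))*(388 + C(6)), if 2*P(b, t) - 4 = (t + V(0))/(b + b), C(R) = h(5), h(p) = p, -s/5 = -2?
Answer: -23187/2 - 2751*√10/2 ≈ -15943.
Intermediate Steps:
s = 10 (s = -5*(-2) = 10)
C(R) = 5
J(d) = 3 - d
V(c) = √(10 + c) (V(c) = √(c + 10) = √(10 + c))
P(b, t) = 2 + (t + √10)/(4*b) (P(b, t) = 2 + ((t + √(10 + 0))/(b + b))/2 = 2 + ((t + √10)/((2*b)))/2 = 2 + ((t + √10)*(1/(2*b)))/2 = 2 + ((t + √10)/(2*b))/2 = 2 + (t + √10)/(4*b))
P(1/(-14), J(-6))*(388 + C(6)) = (((3 - 1*(-6)) + √10 + 8/(-14))/(4*(1/(-14))))*(388 + 5) = (((3 + 6) + √10 + 8*(-1/14))/(4*(-1/14)))*393 = ((¼)*(-14)*(9 + √10 - 4/7))*393 = ((¼)*(-14)*(59/7 + √10))*393 = (-59/2 - 7*√10/2)*393 = -23187/2 - 2751*√10/2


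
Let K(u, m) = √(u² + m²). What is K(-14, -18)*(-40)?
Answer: -80*√130 ≈ -912.14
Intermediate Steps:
K(u, m) = √(m² + u²)
K(-14, -18)*(-40) = √((-18)² + (-14)²)*(-40) = √(324 + 196)*(-40) = √520*(-40) = (2*√130)*(-40) = -80*√130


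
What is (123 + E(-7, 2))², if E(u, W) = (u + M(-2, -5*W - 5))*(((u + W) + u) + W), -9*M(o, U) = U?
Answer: 279841/9 ≈ 31093.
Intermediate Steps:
M(o, U) = -U/9
E(u, W) = (2*W + 2*u)*(5/9 + u + 5*W/9) (E(u, W) = (u - (-5*W - 5)/9)*(((u + W) + u) + W) = (u - (-5 - 5*W)/9)*(((W + u) + u) + W) = (u + (5/9 + 5*W/9))*((W + 2*u) + W) = (5/9 + u + 5*W/9)*(2*W + 2*u) = (2*W + 2*u)*(5/9 + u + 5*W/9))
(123 + E(-7, 2))² = (123 + (2*(-7)² + (10/9)*2 + (10/9)*(-7) + (10/9)*2² + (28/9)*2*(-7)))² = (123 + (2*49 + 20/9 - 70/9 + (10/9)*4 - 392/9))² = (123 + (98 + 20/9 - 70/9 + 40/9 - 392/9))² = (123 + 160/3)² = (529/3)² = 279841/9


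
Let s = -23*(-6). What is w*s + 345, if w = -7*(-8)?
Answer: 8073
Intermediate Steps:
w = 56
s = 138
w*s + 345 = 56*138 + 345 = 7728 + 345 = 8073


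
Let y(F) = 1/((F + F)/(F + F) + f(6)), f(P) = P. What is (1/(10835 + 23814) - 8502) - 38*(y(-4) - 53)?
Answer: -1574935639/242543 ≈ -6493.4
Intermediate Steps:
y(F) = 1/7 (y(F) = 1/((F + F)/(F + F) + 6) = 1/((2*F)/((2*F)) + 6) = 1/((2*F)*(1/(2*F)) + 6) = 1/(1 + 6) = 1/7)
(1/(10835 + 23814) - 8502) - 38*(y(-4) - 53) = (1/(10835 + 23814) - 8502) - 38*(1/7 - 53) = (1/34649 - 8502) - 38*(-370/7) = (1/34649 - 8502) + 14060/7 = -294585797/34649 + 14060/7 = -1574935639/242543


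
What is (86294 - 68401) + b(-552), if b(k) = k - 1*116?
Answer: 17225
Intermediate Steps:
b(k) = -116 + k (b(k) = k - 116 = -116 + k)
(86294 - 68401) + b(-552) = (86294 - 68401) + (-116 - 552) = 17893 - 668 = 17225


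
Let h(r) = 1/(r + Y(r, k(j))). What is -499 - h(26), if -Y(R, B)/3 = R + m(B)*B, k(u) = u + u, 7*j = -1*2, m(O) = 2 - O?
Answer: -1163619/2332 ≈ -498.98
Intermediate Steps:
j = -2/7 (j = (-1*2)/7 = (1/7)*(-2) = -2/7 ≈ -0.28571)
k(u) = 2*u
Y(R, B) = -3*R - 3*B*(2 - B) (Y(R, B) = -3*(R + (2 - B)*B) = -3*(R + B*(2 - B)) = -3*R - 3*B*(2 - B))
h(r) = 1/(216/49 - 2*r) (h(r) = 1/(r + (-3*r + 3*(2*(-2/7))*(-2 + 2*(-2/7)))) = 1/(r + (-3*r + 3*(-4/7)*(-2 - 4/7))) = 1/(r + (-3*r + 3*(-4/7)*(-18/7))) = 1/(r + (-3*r + 216/49)) = 1/(r + (216/49 - 3*r)) = 1/(216/49 - 2*r))
-499 - h(26) = -499 - (-49)/(-216 + 98*26) = -499 - (-49)/(-216 + 2548) = -499 - (-49)/2332 = -499 - 1*(-49/2332) = -499 + 49/2332 = -1163619/2332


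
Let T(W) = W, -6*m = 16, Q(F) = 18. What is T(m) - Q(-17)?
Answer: -62/3 ≈ -20.667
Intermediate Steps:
m = -8/3 (m = -⅙*16 = -8/3 ≈ -2.6667)
T(m) - Q(-17) = -8/3 - 1*18 = -8/3 - 18 = -62/3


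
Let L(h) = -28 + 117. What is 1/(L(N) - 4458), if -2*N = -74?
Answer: -1/4369 ≈ -0.00022889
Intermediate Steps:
N = 37 (N = -1/2*(-74) = 37)
L(h) = 89
1/(L(N) - 4458) = 1/(89 - 4458) = 1/(-4369) = -1/4369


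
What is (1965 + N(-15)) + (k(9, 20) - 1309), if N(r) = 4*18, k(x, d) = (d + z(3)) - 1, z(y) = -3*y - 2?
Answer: 736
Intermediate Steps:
z(y) = -2 - 3*y
k(x, d) = -12 + d (k(x, d) = (d + (-2 - 3*3)) - 1 = (d + (-2 - 9)) - 1 = (d - 11) - 1 = (-11 + d) - 1 = -12 + d)
N(r) = 72
(1965 + N(-15)) + (k(9, 20) - 1309) = (1965 + 72) + ((-12 + 20) - 1309) = 2037 + (8 - 1309) = 2037 - 1301 = 736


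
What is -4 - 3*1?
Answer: -7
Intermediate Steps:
-4 - 3*1 = -4 - 3 = -7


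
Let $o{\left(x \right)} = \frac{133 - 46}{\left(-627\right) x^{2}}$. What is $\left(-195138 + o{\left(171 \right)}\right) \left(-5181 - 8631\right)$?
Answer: $\frac{5490547731470404}{2037123} \approx 2.6952 \cdot 10^{9}$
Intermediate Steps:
$o{\left(x \right)} = - \frac{29}{209 x^{2}}$ ($o{\left(x \right)} = 87 \left(- \frac{1}{627 x^{2}}\right) = - \frac{29}{209 x^{2}}$)
$\left(-195138 + o{\left(171 \right)}\right) \left(-5181 - 8631\right) = \left(-195138 - \frac{29}{209 \cdot 29241}\right) \left(-5181 - 8631\right) = \left(-195138 - \frac{29}{6111369}\right) \left(-13812\right) = \left(- \frac{1192560323951}{6111369}\right) \left(-13812\right) = \frac{5490547731470404}{2037123}$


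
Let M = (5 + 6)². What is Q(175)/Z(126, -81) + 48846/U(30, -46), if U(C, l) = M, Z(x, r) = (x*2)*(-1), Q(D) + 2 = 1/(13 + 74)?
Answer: 1070920637/2652804 ≈ 403.69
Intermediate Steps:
Q(D) = -173/87 (Q(D) = -2 + 1/(13 + 74) = -2 + 1/87 = -173/87)
Z(x, r) = -2*x (Z(x, r) = (2*x)*(-1) = -2*x)
M = 121 (M = 11² = 121)
U(C, l) = 121
Q(175)/Z(126, -81) + 48846/U(30, -46) = -173/(87*((-2*126))) + 48846/121 = -173/87/(-252) + 48846*(1/121) = -173/87*(-1/252) + 48846/121 = 173/21924 + 48846/121 = 1070920637/2652804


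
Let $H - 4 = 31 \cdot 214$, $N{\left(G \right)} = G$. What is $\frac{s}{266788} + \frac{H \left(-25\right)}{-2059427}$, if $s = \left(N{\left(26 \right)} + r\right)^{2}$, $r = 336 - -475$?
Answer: $\frac{1487044182563}{549430410476} \approx 2.7065$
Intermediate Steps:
$r = 811$ ($r = 336 + 475 = 811$)
$H = 6638$ ($H = 4 + 31 \cdot 214 = 4 + 6634 = 6638$)
$s = 700569$ ($s = \left(26 + 811\right)^{2} = 837^{2} = 700569$)
$\frac{s}{266788} + \frac{H \left(-25\right)}{-2059427} = \frac{700569}{266788} + \frac{6638 \left(-25\right)}{-2059427} = 700569 \cdot \frac{1}{266788} - - \frac{165950}{2059427} = \frac{700569}{266788} + \frac{165950}{2059427} = \frac{1487044182563}{549430410476}$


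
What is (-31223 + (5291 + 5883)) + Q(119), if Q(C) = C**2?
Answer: -5888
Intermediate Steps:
(-31223 + (5291 + 5883)) + Q(119) = (-31223 + (5291 + 5883)) + 119**2 = (-31223 + 11174) + 14161 = -20049 + 14161 = -5888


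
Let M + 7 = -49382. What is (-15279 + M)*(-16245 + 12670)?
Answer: 231188100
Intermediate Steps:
M = -49389 (M = -7 - 49382 = -49389)
(-15279 + M)*(-16245 + 12670) = (-15279 - 49389)*(-16245 + 12670) = -64668*(-3575) = 231188100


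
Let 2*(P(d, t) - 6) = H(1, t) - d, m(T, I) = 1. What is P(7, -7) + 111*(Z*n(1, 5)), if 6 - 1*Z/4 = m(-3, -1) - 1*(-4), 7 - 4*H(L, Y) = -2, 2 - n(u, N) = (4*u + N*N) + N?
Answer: -113635/8 ≈ -14204.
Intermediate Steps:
n(u, N) = 2 - N - N² - 4*u (n(u, N) = 2 - ((4*u + N*N) + N) = 2 - ((4*u + N²) + N) = 2 - ((N² + 4*u) + N) = 2 - (N + N² + 4*u) = 2 + (-N - N² - 4*u) = 2 - N - N² - 4*u)
H(L, Y) = 9/4 (H(L, Y) = 7/4 - ¼*(-2) = 7/4 + ½ = 9/4)
P(d, t) = 57/8 - d/2 (P(d, t) = 6 + (9/4 - d)/2 = 6 + (9/8 - d/2) = 57/8 - d/2)
Z = 4 (Z = 24 - 4*(1 - 1*(-4)) = 24 - 4*(1 + 4) = 24 - 4*5 = 24 - 20 = 4)
P(7, -7) + 111*(Z*n(1, 5)) = (57/8 - ½*7) + 111*(4*(2 - 1*5 - 1*5² - 4*1)) = (57/8 - 7/2) + 111*(4*(2 - 5 - 1*25 - 4)) = 29/8 + 111*(4*(2 - 5 - 25 - 4)) = 29/8 + 111*(4*(-32)) = 29/8 + 111*(-128) = 29/8 - 14208 = -113635/8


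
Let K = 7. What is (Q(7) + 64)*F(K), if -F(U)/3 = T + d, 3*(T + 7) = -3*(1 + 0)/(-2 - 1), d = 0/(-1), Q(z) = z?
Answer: 1420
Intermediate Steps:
d = 0 (d = 0*(-1) = 0)
T = -20/3 (T = -7 + (-3*(1 + 0)/(-2 - 1))/3 = -7 + (-3/(-3))/3 = -7 + (-3*(-1)/3)/3 = -7 + (-3*(-⅓))/3 = -7 + (⅓)*1 = -7 + ⅓ = -20/3 ≈ -6.6667)
F(U) = 20 (F(U) = -3*(-20/3 + 0) = -3*(-20/3) = 20)
(Q(7) + 64)*F(K) = (7 + 64)*20 = 71*20 = 1420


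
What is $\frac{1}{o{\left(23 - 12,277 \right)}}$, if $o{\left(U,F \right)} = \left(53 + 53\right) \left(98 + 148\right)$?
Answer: $\frac{1}{26076} \approx 3.8349 \cdot 10^{-5}$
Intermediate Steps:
$o{\left(U,F \right)} = 26076$ ($o{\left(U,F \right)} = 106 \cdot 246 = 26076$)
$\frac{1}{o{\left(23 - 12,277 \right)}} = \frac{1}{26076}$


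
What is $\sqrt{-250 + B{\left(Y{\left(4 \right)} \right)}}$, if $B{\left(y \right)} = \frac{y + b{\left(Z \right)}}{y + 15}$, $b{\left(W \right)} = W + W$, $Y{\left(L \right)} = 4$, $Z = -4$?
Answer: $\frac{i \sqrt{90326}}{19} \approx 15.818 i$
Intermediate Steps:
$b{\left(W \right)} = 2 W$
$B{\left(y \right)} = \frac{-8 + y}{15 + y}$ ($B{\left(y \right)} = \frac{y + 2 \left(-4\right)}{y + 15} = \frac{y - 8}{15 + y} = \frac{-8 + y}{15 + y}$)
$\sqrt{-250 + B{\left(Y{\left(4 \right)} \right)}} = \sqrt{-250 + \frac{-8 + 4}{15 + 4}} = \sqrt{-250 + \frac{1}{19} \left(-4\right)} = \sqrt{-250 - \frac{4}{19}} = \sqrt{- \frac{4754}{19}} = \frac{i \sqrt{90326}}{19}$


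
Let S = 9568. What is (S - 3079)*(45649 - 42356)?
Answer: 21368277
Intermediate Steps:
(S - 3079)*(45649 - 42356) = (9568 - 3079)*(45649 - 42356) = 6489*3293 = 21368277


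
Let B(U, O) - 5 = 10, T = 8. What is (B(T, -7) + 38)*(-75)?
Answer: -3975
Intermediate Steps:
B(U, O) = 15 (B(U, O) = 5 + 10 = 15)
(B(T, -7) + 38)*(-75) = (15 + 38)*(-75) = 53*(-75) = -3975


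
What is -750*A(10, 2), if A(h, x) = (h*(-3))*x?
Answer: 45000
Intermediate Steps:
A(h, x) = -3*h*x (A(h, x) = (-3*h)*x = -3*h*x)
-750*A(10, 2) = -(-2250)*10*2 = -750*(-60) = 45000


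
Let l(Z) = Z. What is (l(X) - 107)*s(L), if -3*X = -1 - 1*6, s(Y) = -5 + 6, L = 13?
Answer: -314/3 ≈ -104.67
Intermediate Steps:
s(Y) = 1
X = 7/3 (X = -(-1 - 1*6)/3 = -(-1 - 6)/3 = -1/3*(-7) = 7/3 ≈ 2.3333)
(l(X) - 107)*s(L) = (7/3 - 107)*1 = -314/3*1 = -314/3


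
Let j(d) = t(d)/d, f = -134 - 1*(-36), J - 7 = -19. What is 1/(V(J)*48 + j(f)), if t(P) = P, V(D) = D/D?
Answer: 1/49 ≈ 0.020408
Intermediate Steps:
J = -12 (J = 7 - 19 = -12)
V(D) = 1
f = -98 (f = -134 + 36 = -98)
j(d) = 1 (j(d) = d/d = 1)
1/(V(J)*48 + j(f)) = 1/(1*48 + 1) = 1/(48 + 1) = 1/49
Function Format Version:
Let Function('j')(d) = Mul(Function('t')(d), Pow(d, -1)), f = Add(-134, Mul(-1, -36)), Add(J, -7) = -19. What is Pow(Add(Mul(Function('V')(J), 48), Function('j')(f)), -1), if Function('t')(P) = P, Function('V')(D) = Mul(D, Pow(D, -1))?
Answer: Rational(1, 49) ≈ 0.020408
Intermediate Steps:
J = -12 (J = Add(7, -19) = -12)
Function('V')(D) = 1
f = -98 (f = Add(-134, 36) = -98)
Function('j')(d) = 1 (Function('j')(d) = Mul(d, Pow(d, -1)) = 1)
Pow(Add(Mul(Function('V')(J), 48), Function('j')(f)), -1) = Pow(Add(Mul(1, 48), 1), -1) = Pow(Add(48, 1), -1) = Pow(49, -1) = Rational(1, 49)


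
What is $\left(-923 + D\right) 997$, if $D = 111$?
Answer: $-809564$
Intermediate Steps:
$\left(-923 + D\right) 997 = \left(-923 + 111\right) 997 = \left(-812\right) 997 = -809564$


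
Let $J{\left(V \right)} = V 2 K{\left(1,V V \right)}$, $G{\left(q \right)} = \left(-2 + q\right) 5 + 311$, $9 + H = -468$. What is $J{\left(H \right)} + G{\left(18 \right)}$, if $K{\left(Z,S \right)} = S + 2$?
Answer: $-217064183$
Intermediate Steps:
$H = -477$ ($H = -9 - 468 = -477$)
$K{\left(Z,S \right)} = 2 + S$
$G{\left(q \right)} = 301 + 5 q$ ($G{\left(q \right)} = \left(-10 + 5 q\right) + 311 = 301 + 5 q$)
$J{\left(V \right)} = 2 V \left(2 + V^{2}\right)$ ($J{\left(V \right)} = V 2 \left(2 + V V\right) = 2 V \left(2 + V^{2}\right)$)
$J{\left(H \right)} + G{\left(18 \right)} = 2 \left(-477\right) \left(2 + \left(-477\right)^{2}\right) + \left(301 + 5 \cdot 18\right) = 2 \left(-477\right) \left(2 + 227529\right) + \left(301 + 90\right) = 2 \left(-477\right) 227531 + 391 = -217064574 + 391 = -217064183$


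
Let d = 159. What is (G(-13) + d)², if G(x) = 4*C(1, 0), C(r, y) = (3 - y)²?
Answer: 38025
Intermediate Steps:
G(x) = 36 (G(x) = 4*(-3 + 0)² = 4*(-3)² = 4*9 = 36)
(G(-13) + d)² = (36 + 159)² = 195² = 38025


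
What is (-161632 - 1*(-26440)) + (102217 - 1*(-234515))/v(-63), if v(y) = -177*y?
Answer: -502396420/3717 ≈ -1.3516e+5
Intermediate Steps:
(-161632 - 1*(-26440)) + (102217 - 1*(-234515))/v(-63) = (-161632 - 1*(-26440)) + (102217 - 1*(-234515))/((-177*(-63))) = (-161632 + 26440) + (102217 + 234515)/11151 = -135192 + 336732*(1/11151) = -135192 + 112244/3717 = -502396420/3717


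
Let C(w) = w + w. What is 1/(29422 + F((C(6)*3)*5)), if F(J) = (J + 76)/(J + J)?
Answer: 45/1324022 ≈ 3.3987e-5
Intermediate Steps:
C(w) = 2*w
F(J) = (76 + J)/(2*J) (F(J) = (76 + J)/((2*J)) = (76 + J)*(1/(2*J)) = (76 + J)/(2*J))
1/(29422 + F((C(6)*3)*5)) = 1/(29422 + (76 + ((2*6)*3)*5)/(2*((((2*6)*3)*5)))) = 1/(29422 + (76 + (12*3)*5)/(2*(((12*3)*5)))) = 1/(29422 + (76 + 36*5)/(2*((36*5)))) = 1/(29422 + (1/2)*(76 + 180)/180) = 1/(29422 + (1/2)*(1/180)*256) = 1/(29422 + 32/45) = 1/(1324022/45) = 45/1324022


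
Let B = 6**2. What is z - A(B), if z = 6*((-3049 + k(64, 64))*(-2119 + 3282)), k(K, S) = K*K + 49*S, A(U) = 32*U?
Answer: 29187822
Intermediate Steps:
B = 36
k(K, S) = K**2 + 49*S
z = 29188974 (z = 6*((-3049 + (64**2 + 49*64))*(-2119 + 3282)) = 6*((-3049 + (4096 + 3136))*1163) = 6*((-3049 + 7232)*1163) = 6*(4183*1163) = 6*4864829 = 29188974)
z - A(B) = 29188974 - 32*36 = 29188974 - 1*1152 = 29188974 - 1152 = 29187822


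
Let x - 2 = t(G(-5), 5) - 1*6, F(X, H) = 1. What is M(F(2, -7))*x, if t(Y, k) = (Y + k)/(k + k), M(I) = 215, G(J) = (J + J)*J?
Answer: 645/2 ≈ 322.50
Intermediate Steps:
G(J) = 2*J² (G(J) = (2*J)*J = 2*J²)
t(Y, k) = (Y + k)/(2*k) (t(Y, k) = (Y + k)/((2*k)) = (Y + k)*(1/(2*k)) = (Y + k)/(2*k))
x = 3/2 (x = 2 + ((½)*(2*(-5)² + 5)/5 - 1*6) = 2 + ((½)*(⅕)*(2*25 + 5) - 6) = 2 + ((½)*(⅕)*(50 + 5) - 6) = 2 + ((½)*(⅕)*55 - 6) = 2 + (11/2 - 6) = 2 - ½ = 3/2 ≈ 1.5000)
M(F(2, -7))*x = 215*(3/2) = 645/2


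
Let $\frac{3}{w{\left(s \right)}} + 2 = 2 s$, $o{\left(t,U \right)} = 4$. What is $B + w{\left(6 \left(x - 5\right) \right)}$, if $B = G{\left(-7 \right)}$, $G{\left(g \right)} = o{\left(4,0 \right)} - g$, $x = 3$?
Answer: $\frac{283}{26} \approx 10.885$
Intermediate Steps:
$G{\left(g \right)} = 4 - g$
$w{\left(s \right)} = \frac{3}{-2 + 2 s}$
$B = 11$ ($B = 4 - -7 = 4 + 7 = 11$)
$B + w{\left(6 \left(x - 5\right) \right)} = 11 + \frac{3}{2 \left(-1 + 6 \left(3 - 5\right)\right)} = 11 + \frac{3}{2 \left(-1 + 6 \left(-2\right)\right)} = 11 + \frac{3}{2 \left(-1 - 12\right)} = 11 + \frac{3}{2 \left(-13\right)} = 11 + \frac{3}{2} \left(- \frac{1}{13}\right) = 11 - \frac{3}{26} = \frac{283}{26}$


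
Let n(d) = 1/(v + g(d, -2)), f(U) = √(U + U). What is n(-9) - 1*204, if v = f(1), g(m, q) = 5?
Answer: -4687/23 - √2/23 ≈ -203.84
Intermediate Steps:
f(U) = √2*√U (f(U) = √(2*U) = √2*√U)
v = √2 (v = √2*√1 = √2*1 = √2 ≈ 1.4142)
n(d) = 1/(5 + √2) (n(d) = 1/(√2 + 5) = 1/(5 + √2))
n(-9) - 1*204 = (5/23 - √2/23) - 1*204 = (5/23 - √2/23) - 204 = -4687/23 - √2/23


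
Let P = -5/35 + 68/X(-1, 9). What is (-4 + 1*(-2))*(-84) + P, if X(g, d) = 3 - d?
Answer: 10343/21 ≈ 492.52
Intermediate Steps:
P = -241/21 (P = -5/35 + 68/(3 - 1*9) = -5*1/35 + 68/(3 - 9) = -⅐ + 68/(-6) = -⅐ + 68*(-⅙) = -⅐ - 34/3 = -241/21 ≈ -11.476)
(-4 + 1*(-2))*(-84) + P = (-4 + 1*(-2))*(-84) - 241/21 = (-4 - 2)*(-84) - 241/21 = -6*(-84) - 241/21 = 504 - 241/21 = 10343/21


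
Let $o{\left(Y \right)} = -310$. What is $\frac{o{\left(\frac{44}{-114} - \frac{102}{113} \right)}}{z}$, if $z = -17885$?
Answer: $\frac{62}{3577} \approx 0.017333$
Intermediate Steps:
$\frac{o{\left(\frac{44}{-114} - \frac{102}{113} \right)}}{z} = - \frac{310}{-17885} = \left(-310\right) \left(- \frac{1}{17885}\right) = \frac{62}{3577}$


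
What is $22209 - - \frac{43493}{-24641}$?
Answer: $\frac{547208476}{24641} \approx 22207.0$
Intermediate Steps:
$22209 - - \frac{43493}{-24641} = 22209 - \left(-43493\right) \left(- \frac{1}{24641}\right) = 22209 - \frac{43493}{24641} = \frac{547208476}{24641}$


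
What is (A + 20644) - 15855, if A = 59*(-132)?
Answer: -2999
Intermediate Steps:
A = -7788
(A + 20644) - 15855 = (-7788 + 20644) - 15855 = 12856 - 15855 = -2999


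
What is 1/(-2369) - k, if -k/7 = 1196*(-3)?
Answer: -59499805/2369 ≈ -25116.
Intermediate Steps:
k = 25116 (k = -8372*(-3) = -7*(-3588) = 25116)
1/(-2369) - k = 1/(-2369) - 1*25116 = -1/2369 - 25116 = -59499805/2369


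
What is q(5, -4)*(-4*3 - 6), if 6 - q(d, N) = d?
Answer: -18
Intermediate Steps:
q(d, N) = 6 - d
q(5, -4)*(-4*3 - 6) = (6 - 1*5)*(-4*3 - 6) = (6 - 5)*(-12 - 6) = 1*(-18) = -18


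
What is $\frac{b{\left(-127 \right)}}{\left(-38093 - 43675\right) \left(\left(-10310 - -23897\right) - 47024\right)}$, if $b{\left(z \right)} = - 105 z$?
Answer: $\frac{4445}{911358872} \approx 4.8773 \cdot 10^{-6}$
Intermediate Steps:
$\frac{b{\left(-127 \right)}}{\left(-38093 - 43675\right) \left(\left(-10310 - -23897\right) - 47024\right)} = \frac{\left(-105\right) \left(-127\right)}{\left(-38093 - 43675\right) \left(\left(-10310 - -23897\right) - 47024\right)} = \frac{13335}{\left(-81768\right) \left(\left(-10310 + 23897\right) - 47024\right)} = \frac{13335}{\left(-81768\right) \left(13587 - 47024\right)} = \frac{13335}{\left(-81768\right) \left(-33437\right)} = \frac{13335}{2734076616} = 13335 \cdot \frac{1}{2734076616} = \frac{4445}{911358872}$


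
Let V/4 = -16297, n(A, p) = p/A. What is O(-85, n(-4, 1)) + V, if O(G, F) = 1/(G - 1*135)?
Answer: -14341361/220 ≈ -65188.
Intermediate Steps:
O(G, F) = 1/(-135 + G) (O(G, F) = 1/(G - 135) = 1/(-135 + G))
V = -65188 (V = 4*(-16297) = -65188)
O(-85, n(-4, 1)) + V = 1/(-135 - 85) - 65188 = 1/(-220) - 65188 = -1/220 - 65188 = -14341361/220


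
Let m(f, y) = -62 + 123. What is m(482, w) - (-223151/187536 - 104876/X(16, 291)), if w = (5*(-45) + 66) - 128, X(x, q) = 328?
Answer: 2936679919/7688976 ≈ 381.93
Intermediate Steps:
w = -287 (w = (-225 + 66) - 128 = -159 - 128 = -287)
m(f, y) = 61
m(482, w) - (-223151/187536 - 104876/X(16, 291)) = 61 - (-223151/187536 - 104876/328) = 61 - (-223151*1/187536 - 104876*1/328) = 61 - (-223151/187536 - 26219/82) = 61 - 1*(-2467652383/7688976) = 61 + 2467652383/7688976 = 2936679919/7688976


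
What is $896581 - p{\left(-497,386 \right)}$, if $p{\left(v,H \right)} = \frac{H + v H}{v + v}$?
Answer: $\frac{445505029}{497} \approx 8.9639 \cdot 10^{5}$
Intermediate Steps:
$p{\left(v,H \right)} = \frac{H + H v}{2 v}$
$896581 - p{\left(-497,386 \right)} = 896581 - \frac{1}{2} \cdot 386 \frac{1}{-497} \left(1 - 497\right) = 896581 - \frac{1}{2} \cdot 386 \left(- \frac{1}{497}\right) \left(-496\right) = 896581 - \frac{95728}{497} = \frac{445505029}{497}$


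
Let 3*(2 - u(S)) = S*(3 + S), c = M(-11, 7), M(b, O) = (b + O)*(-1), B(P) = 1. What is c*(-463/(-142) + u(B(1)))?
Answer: 3346/213 ≈ 15.709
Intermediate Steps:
M(b, O) = -O - b (M(b, O) = (O + b)*(-1) = -O - b)
c = 4 (c = -1*7 - 1*(-11) = -7 + 11 = 4)
u(S) = 2 - S*(3 + S)/3
c*(-463/(-142) + u(B(1))) = 4*(-463/(-142) + (2 - 1*1 - ⅓*1²)) = 4*(-463*(-1/142) + (2 - 1 - ⅓*1)) = 4*(463/142 + (2 - 1 - ⅓)) = 4*(463/142 + ⅔) = 4*(1673/426) = 3346/213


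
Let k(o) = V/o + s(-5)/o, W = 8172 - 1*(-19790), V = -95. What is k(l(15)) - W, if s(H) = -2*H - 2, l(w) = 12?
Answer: -111877/4 ≈ -27969.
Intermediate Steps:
s(H) = -2 - 2*H
W = 27962 (W = 8172 + 19790 = 27962)
k(o) = -87/o (k(o) = -95/o + (-2 - 2*(-5))/o = -95/o + (-2 + 10)/o = -95/o + 8/o = -87/o)
k(l(15)) - W = -87/12 - 1*27962 = -87*1/12 - 27962 = -29/4 - 27962 = -111877/4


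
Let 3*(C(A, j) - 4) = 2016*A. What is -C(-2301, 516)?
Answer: 1546268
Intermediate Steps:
C(A, j) = 4 + 672*A (C(A, j) = 4 + (2016*A)/3 = 4 + 672*A)
-C(-2301, 516) = -(4 + 672*(-2301)) = -(4 - 1546272) = -1*(-1546268) = 1546268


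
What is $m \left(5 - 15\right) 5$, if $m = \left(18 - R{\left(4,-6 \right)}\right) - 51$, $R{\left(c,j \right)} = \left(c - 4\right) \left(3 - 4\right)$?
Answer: $1650$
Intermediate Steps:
$R{\left(c,j \right)} = 4 - c$ ($R{\left(c,j \right)} = \left(-4 + c\right) \left(-1\right) = 4 - c$)
$m = -33$ ($m = \left(18 - \left(4 - 4\right)\right) - 51 = \left(18 - 0\right) - 51 = \left(18 + 0\right) - 51 = 18 - 51 = -33$)
$m \left(5 - 15\right) 5 = - 33 \left(5 - 15\right) 5 = - 33 \left(\left(-10\right) 5\right) = \left(-33\right) \left(-50\right) = 1650$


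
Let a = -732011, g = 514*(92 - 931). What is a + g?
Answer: -1163257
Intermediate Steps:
g = -431246 (g = 514*(-839) = -431246)
a + g = -732011 - 431246 = -1163257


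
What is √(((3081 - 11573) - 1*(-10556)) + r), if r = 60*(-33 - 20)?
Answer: 6*I*√31 ≈ 33.407*I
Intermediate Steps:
r = -3180 (r = 60*(-53) = -3180)
√(((3081 - 11573) - 1*(-10556)) + r) = √(((3081 - 11573) - 1*(-10556)) - 3180) = √((-8492 + 10556) - 3180) = √(2064 - 3180) = √(-1116) = 6*I*√31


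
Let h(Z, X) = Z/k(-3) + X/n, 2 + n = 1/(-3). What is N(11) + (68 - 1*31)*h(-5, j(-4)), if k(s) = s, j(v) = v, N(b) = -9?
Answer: 2438/21 ≈ 116.10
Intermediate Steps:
n = -7/3 (n = -2 + 1/(-3) = -2 - 1/3 = -7/3 ≈ -2.3333)
h(Z, X) = -3*X/7 - Z/3 (h(Z, X) = Z/(-3) + X/(-7/3) = Z*(-1/3) + X*(-3/7) = -Z/3 - 3*X/7 = -3*X/7 - Z/3)
N(11) + (68 - 1*31)*h(-5, j(-4)) = -9 + (68 - 1*31)*(-3/7*(-4) - 1/3*(-5)) = -9 + (68 - 31)*(12/7 + 5/3) = -9 + 37*(71/21) = -9 + 2627/21 = 2438/21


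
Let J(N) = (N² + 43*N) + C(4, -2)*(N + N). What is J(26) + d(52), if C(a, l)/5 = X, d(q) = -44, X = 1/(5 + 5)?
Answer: 1776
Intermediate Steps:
X = ⅒ (X = 1/10 = ⅒ ≈ 0.10000)
C(a, l) = ½ (C(a, l) = 5*(⅒) = ½)
J(N) = N² + 44*N (J(N) = (N² + 43*N) + (N + N)/2 = (N² + 43*N) + (2*N)/2 = (N² + 43*N) + N = N² + 44*N)
J(26) + d(52) = 26*(44 + 26) - 44 = 26*70 - 44 = 1820 - 44 = 1776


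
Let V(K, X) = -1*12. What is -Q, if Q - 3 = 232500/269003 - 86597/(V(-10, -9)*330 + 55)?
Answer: -27354135436/1050456715 ≈ -26.040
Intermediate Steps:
V(K, X) = -12
Q = 27354135436/1050456715 (Q = 3 + (232500/269003 - 86597/(-12*330 + 55)) = 3 + (232500*(1/269003) - 86597/(-3960 + 55)) = 3 + (232500/269003 - 86597/(-3905)) = 3 + (232500/269003 - 86597*(-1/3905)) = 3 + (232500/269003 + 86597/3905) = 3 + 24202765291/1050456715 = 27354135436/1050456715 ≈ 26.040)
-Q = -1*27354135436/1050456715 = -27354135436/1050456715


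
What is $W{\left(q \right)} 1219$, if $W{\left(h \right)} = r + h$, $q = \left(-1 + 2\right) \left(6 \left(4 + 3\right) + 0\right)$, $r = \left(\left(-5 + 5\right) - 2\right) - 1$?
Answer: $47541$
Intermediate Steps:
$r = -3$ ($r = \left(0 - 2\right) - 1 = -2 - 1 = -3$)
$q = 42$ ($q = 1 \left(6 \cdot 7 + 0\right) = 1 \left(42 + 0\right) = 1 \cdot 42 = 42$)
$W{\left(h \right)} = -3 + h$
$W{\left(q \right)} 1219 = \left(-3 + 42\right) 1219 = 39 \cdot 1219 = 47541$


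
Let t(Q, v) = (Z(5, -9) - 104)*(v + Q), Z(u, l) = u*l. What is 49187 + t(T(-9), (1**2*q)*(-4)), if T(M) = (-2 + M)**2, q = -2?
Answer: 29966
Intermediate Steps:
Z(u, l) = l*u
t(Q, v) = -149*Q - 149*v (t(Q, v) = (-9*5 - 104)*(v + Q) = (-45 - 104)*(Q + v) = -149*(Q + v) = -149*Q - 149*v)
49187 + t(T(-9), (1**2*q)*(-4)) = 49187 + (-149*(-2 - 9)**2 - 149*1**2*(-2)*(-4)) = 49187 + (-149*(-11)**2 - 149*1*(-2)*(-4)) = 49187 + (-149*121 - (-298)*(-4)) = 49187 + (-18029 - 149*8) = 49187 + (-18029 - 1192) = 49187 - 19221 = 29966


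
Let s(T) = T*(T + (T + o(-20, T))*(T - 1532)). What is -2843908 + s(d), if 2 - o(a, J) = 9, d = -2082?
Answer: -15716872156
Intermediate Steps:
o(a, J) = -7 (o(a, J) = 2 - 1*9 = 2 - 9 = -7)
s(T) = T*(T + (-1532 + T)*(-7 + T)) (s(T) = T*(T + (T - 7)*(T - 1532)) = T*(T + (-7 + T)*(-1532 + T)) = T*(T + (-1532 + T)*(-7 + T)))
-2843908 + s(d) = -2843908 - 2082*(10724 + (-2082)² - 1538*(-2082)) = -2843908 - 2082*(10724 + 4334724 + 3202116) = -2843908 - 2082*7547564 = -2843908 - 15714028248 = -15716872156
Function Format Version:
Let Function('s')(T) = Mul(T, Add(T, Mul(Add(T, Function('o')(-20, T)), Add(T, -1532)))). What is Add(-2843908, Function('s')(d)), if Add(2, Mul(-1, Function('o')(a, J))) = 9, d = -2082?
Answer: -15716872156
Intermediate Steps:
Function('o')(a, J) = -7 (Function('o')(a, J) = Add(2, Mul(-1, 9)) = Add(2, -9) = -7)
Function('s')(T) = Mul(T, Add(T, Mul(Add(-1532, T), Add(-7, T)))) (Function('s')(T) = Mul(T, Add(T, Mul(Add(T, -7), Add(T, -1532)))) = Mul(T, Add(T, Mul(Add(-7, T), Add(-1532, T)))) = Mul(T, Add(T, Mul(Add(-1532, T), Add(-7, T)))))
Add(-2843908, Function('s')(d)) = Add(-2843908, Mul(-2082, Add(10724, Pow(-2082, 2), Mul(-1538, -2082)))) = Add(-2843908, Mul(-2082, Add(10724, 4334724, 3202116))) = Add(-2843908, Mul(-2082, 7547564)) = Add(-2843908, -15714028248) = -15716872156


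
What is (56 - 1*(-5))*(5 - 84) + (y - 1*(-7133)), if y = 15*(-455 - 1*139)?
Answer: -6596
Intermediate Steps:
y = -8910 (y = 15*(-455 - 139) = 15*(-594) = -8910)
(56 - 1*(-5))*(5 - 84) + (y - 1*(-7133)) = (56 - 1*(-5))*(5 - 84) + (-8910 - 1*(-7133)) = (56 + 5)*(-79) + (-8910 + 7133) = 61*(-79) - 1777 = -4819 - 1777 = -6596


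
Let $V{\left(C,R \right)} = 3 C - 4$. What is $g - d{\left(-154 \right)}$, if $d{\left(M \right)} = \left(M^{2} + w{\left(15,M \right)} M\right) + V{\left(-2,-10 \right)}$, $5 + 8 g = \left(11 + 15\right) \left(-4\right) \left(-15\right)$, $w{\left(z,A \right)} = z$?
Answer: $- \frac{169613}{8} \approx -21202.0$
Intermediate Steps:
$g = \frac{1555}{8}$ ($g = - \frac{5}{8} + \frac{\left(11 + 15\right) \left(-4\right) \left(-15\right)}{8} = - \frac{5}{8} + \frac{26 \left(-4\right) \left(-15\right)}{8} = - \frac{5}{8} + \frac{\left(-104\right) \left(-15\right)}{8} = - \frac{5}{8} + \frac{1}{8} \cdot 1560 = - \frac{5}{8} + 195 = \frac{1555}{8} \approx 194.38$)
$V{\left(C,R \right)} = -4 + 3 C$
$d{\left(M \right)} = -10 + M^{2} + 15 M$ ($d{\left(M \right)} = \left(M^{2} + 15 M\right) + \left(-4 + 3 \left(-2\right)\right) = \left(M^{2} + 15 M\right) - 10 = -10 + M^{2} + 15 M$)
$g - d{\left(-154 \right)} = \frac{1555}{8} - \left(-10 + \left(-154\right)^{2} + 15 \left(-154\right)\right) = \frac{1555}{8} - \left(-10 + 23716 - 2310\right) = \frac{1555}{8} - 21396 = - \frac{169613}{8}$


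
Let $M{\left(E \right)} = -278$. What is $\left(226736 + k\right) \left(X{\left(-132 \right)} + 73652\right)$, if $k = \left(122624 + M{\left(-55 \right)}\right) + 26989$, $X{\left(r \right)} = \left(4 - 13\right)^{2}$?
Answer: $27728843043$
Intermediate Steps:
$X{\left(r \right)} = 81$ ($X{\left(r \right)} = \left(-9\right)^{2} = 81$)
$k = 149335$ ($k = \left(122624 - 278\right) + 26989 = 122346 + 26989 = 149335$)
$\left(226736 + k\right) \left(X{\left(-132 \right)} + 73652\right) = \left(226736 + 149335\right) \left(81 + 73652\right) = 376071 \cdot 73733 = 27728843043$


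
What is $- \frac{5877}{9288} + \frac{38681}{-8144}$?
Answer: $- \frac{5654603}{1050576} \approx -5.3824$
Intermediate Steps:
$- \frac{5877}{9288} + \frac{38681}{-8144} = \left(-5877\right) \frac{1}{9288} + 38681 \left(- \frac{1}{8144}\right) = - \frac{653}{1032} - \frac{38681}{8144} = - \frac{5654603}{1050576}$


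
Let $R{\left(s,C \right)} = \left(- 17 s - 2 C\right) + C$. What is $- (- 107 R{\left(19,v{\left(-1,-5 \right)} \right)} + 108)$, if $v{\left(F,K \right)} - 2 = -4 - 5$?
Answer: $-33920$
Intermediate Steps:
$v{\left(F,K \right)} = -7$ ($v{\left(F,K \right)} = 2 - 9 = -7$)
$R{\left(s,C \right)} = - C - 17 s$
$- (- 107 R{\left(19,v{\left(-1,-5 \right)} \right)} + 108) = - (- 107 \left(\left(-1\right) \left(-7\right) - 323\right) + 108) = - (- 107 \left(7 - 323\right) + 108) = - (\left(-107\right) \left(-316\right) + 108) = - (33812 + 108) = \left(-1\right) 33920 = -33920$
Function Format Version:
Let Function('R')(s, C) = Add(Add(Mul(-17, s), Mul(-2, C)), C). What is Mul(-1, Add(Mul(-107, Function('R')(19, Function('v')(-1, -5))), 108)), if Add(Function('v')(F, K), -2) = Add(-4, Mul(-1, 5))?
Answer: -33920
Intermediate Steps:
Function('v')(F, K) = -7 (Function('v')(F, K) = Add(2, Add(-4, Mul(-1, 5))) = Add(2, Add(-4, -5)) = Add(2, -9) = -7)
Function('R')(s, C) = Add(Mul(-1, C), Mul(-17, s))
Mul(-1, Add(Mul(-107, Function('R')(19, Function('v')(-1, -5))), 108)) = Mul(-1, Add(Mul(-107, Add(Mul(-1, -7), Mul(-17, 19))), 108)) = Mul(-1, Add(Mul(-107, Add(7, -323)), 108)) = Mul(-1, Add(Mul(-107, -316), 108)) = Mul(-1, Add(33812, 108)) = Mul(-1, 33920) = -33920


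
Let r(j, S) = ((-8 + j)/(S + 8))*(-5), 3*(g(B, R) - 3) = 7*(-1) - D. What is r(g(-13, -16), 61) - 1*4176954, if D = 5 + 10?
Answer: -864629293/207 ≈ -4.1770e+6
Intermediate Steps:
D = 15
g(B, R) = -13/3 (g(B, R) = 3 + (7*(-1) - 1*15)/3 = 3 + (-7 - 15)/3 = 3 + (⅓)*(-22) = 3 - 22/3 = -13/3)
r(j, S) = -5*(-8 + j)/(8 + S) (r(j, S) = ((-8 + j)/(8 + S))*(-5) = -5*(-8 + j)/(8 + S))
r(g(-13, -16), 61) - 1*4176954 = 5*(8 - 1*(-13/3))/(8 + 61) - 1*4176954 = 5*(8 + 13/3)/69 - 4176954 = 5*(1/69)*(37/3) - 4176954 = 185/207 - 4176954 = -864629293/207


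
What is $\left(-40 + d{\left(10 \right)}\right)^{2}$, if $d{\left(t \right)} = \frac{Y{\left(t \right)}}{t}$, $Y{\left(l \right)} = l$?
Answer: $1521$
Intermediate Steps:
$d{\left(t \right)} = 1$ ($d{\left(t \right)} = \frac{t}{t} = 1$)
$\left(-40 + d{\left(10 \right)}\right)^{2} = \left(-40 + 1\right)^{2} = \left(-39\right)^{2} = 1521$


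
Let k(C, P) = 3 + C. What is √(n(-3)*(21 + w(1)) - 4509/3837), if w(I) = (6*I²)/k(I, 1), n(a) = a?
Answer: 3*I*√49929602/2558 ≈ 8.287*I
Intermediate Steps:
w(I) = 6*I²/(3 + I) (w(I) = (6*I²)/(3 + I) = 6*I²/(3 + I))
√(n(-3)*(21 + w(1)) - 4509/3837) = √(-3*(21 + 6*1²/(3 + 1)) - 4509/3837) = √(-3*(21 + 6*1/4) - 4509*1/3837) = √(-3*(21 + 6*1*(¼)) - 1503/1279) = √(-3*(21 + 3/2) - 1503/1279) = √(-3*45/2 - 1503/1279) = √(-135/2 - 1503/1279) = √(-175671/2558) = 3*I*√49929602/2558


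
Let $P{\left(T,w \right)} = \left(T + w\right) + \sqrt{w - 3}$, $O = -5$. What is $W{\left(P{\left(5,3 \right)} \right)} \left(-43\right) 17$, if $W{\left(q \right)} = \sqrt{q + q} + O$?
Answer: $731$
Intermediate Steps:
$P{\left(T,w \right)} = T + w + \sqrt{-3 + w}$ ($P{\left(T,w \right)} = \left(T + w\right) + \sqrt{-3 + w} = T + w + \sqrt{-3 + w}$)
$W{\left(q \right)} = -5 + \sqrt{2} \sqrt{q}$ ($W{\left(q \right)} = \sqrt{q + q} - 5 = \sqrt{2 q} - 5 = \sqrt{2} \sqrt{q} - 5 = -5 + \sqrt{2} \sqrt{q}$)
$W{\left(P{\left(5,3 \right)} \right)} \left(-43\right) 17 = \left(-5 + \sqrt{2} \sqrt{5 + 3 + \sqrt{-3 + 3}}\right) \left(-43\right) 17 = \left(-5 + \sqrt{2} \sqrt{5 + 3 + \sqrt{0}}\right) \left(-43\right) 17 = \left(-5 + \sqrt{2} \sqrt{5 + 3 + 0}\right) \left(-43\right) 17 = \left(-5 + \sqrt{2} \sqrt{8}\right) \left(-43\right) 17 = \left(-5 + \sqrt{2} \cdot 2 \sqrt{2}\right) \left(-43\right) 17 = \left(-5 + 4\right) \left(-43\right) 17 = \left(-1\right) \left(-43\right) 17 = 43 \cdot 17 = 731$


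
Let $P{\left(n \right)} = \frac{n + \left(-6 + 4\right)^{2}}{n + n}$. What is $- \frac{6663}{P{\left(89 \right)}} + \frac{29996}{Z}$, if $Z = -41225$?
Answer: $- \frac{16298738926}{1277975} \approx -12754.0$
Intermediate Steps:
$P{\left(n \right)} = \frac{4 + n}{2 n}$ ($P{\left(n \right)} = \frac{n + \left(-2\right)^{2}}{2 n} = \left(n + 4\right) \frac{1}{2 n} = \left(4 + n\right) \frac{1}{2 n} = \frac{4 + n}{2 n}$)
$- \frac{6663}{P{\left(89 \right)}} + \frac{29996}{Z} = - \frac{6663}{\frac{1}{2} \cdot \frac{1}{89} \left(4 + 89\right)} + \frac{29996}{-41225} = - \frac{6663}{\frac{1}{2} \cdot \frac{1}{89} \cdot 93} + 29996 \left(- \frac{1}{41225}\right) = - \frac{6663}{\frac{93}{178}} - \frac{29996}{41225} = \left(-6663\right) \frac{178}{93} - \frac{29996}{41225} = - \frac{395338}{31} - \frac{29996}{41225} = - \frac{16298738926}{1277975}$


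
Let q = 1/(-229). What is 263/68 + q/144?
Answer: 2168155/560592 ≈ 3.8676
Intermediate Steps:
q = -1/229 ≈ -0.0043668
263/68 + q/144 = 263/68 - 1/229/144 = 263*(1/68) - 1/229*1/144 = 263/68 - 1/32976 = 2168155/560592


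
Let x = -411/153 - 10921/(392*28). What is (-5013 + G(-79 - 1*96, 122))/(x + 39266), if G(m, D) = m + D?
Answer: -2835825216/21978103733 ≈ -0.12903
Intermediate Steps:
x = -2060683/559776 (x = -411*1/153 - 10921/10976 = -137/51 - 10921*1/10976 = -137/51 - 10921/10976 = -2060683/559776 ≈ -3.6813)
G(m, D) = D + m
(-5013 + G(-79 - 1*96, 122))/(x + 39266) = (-5013 + (122 + (-79 - 1*96)))/(-2060683/559776 + 39266) = (-5013 + (122 + (-79 - 96)))/(21978103733/559776) = (-5013 + (122 - 175))*(559776/21978103733) = (-5013 - 53)*(559776/21978103733) = -5066*559776/21978103733 = -2835825216/21978103733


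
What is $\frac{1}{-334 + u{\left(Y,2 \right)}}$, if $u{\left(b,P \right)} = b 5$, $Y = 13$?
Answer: $- \frac{1}{269} \approx -0.0037175$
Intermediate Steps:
$u{\left(b,P \right)} = 5 b$
$\frac{1}{-334 + u{\left(Y,2 \right)}} = \frac{1}{-334 + 5 \cdot 13} = \frac{1}{-334 + 65} = \frac{1}{-269} = - \frac{1}{269}$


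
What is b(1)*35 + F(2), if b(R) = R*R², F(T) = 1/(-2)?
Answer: 69/2 ≈ 34.500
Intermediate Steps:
F(T) = -½
b(R) = R³
b(1)*35 + F(2) = 1³*35 - ½ = 1*35 - ½ = 35 - ½ = 69/2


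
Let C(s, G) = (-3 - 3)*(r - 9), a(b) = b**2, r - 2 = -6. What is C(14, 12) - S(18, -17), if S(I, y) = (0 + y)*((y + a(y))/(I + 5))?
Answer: 6418/23 ≈ 279.04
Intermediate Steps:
r = -4 (r = 2 - 6 = -4)
S(I, y) = y*(y + y**2)/(5 + I) (S(I, y) = (0 + y)*((y + y**2)/(I + 5)) = y*((y + y**2)/(5 + I)) = y*(y + y**2)/(5 + I))
C(s, G) = 78 (C(s, G) = (-3 - 3)*(-4 - 9) = -6*(-13) = 78)
C(14, 12) - S(18, -17) = 78 - (-17)**2*(1 - 17)/(5 + 18) = 78 - 289*(-16)/23 = 78 - 1*(-4624/23) = 78 + 4624/23 = 6418/23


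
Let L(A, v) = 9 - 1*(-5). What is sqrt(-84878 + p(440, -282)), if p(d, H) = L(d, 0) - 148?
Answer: 2*I*sqrt(21253) ≈ 291.57*I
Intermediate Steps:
L(A, v) = 14 (L(A, v) = 9 + 5 = 14)
p(d, H) = -134 (p(d, H) = 14 - 148 = -134)
sqrt(-84878 + p(440, -282)) = sqrt(-84878 - 134) = sqrt(-85012) = 2*I*sqrt(21253)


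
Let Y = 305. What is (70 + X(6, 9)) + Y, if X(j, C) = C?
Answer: 384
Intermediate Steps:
(70 + X(6, 9)) + Y = (70 + 9) + 305 = 79 + 305 = 384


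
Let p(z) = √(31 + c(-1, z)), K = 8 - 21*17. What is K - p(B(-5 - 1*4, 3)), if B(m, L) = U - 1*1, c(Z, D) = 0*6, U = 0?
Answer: -349 - √31 ≈ -354.57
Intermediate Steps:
c(Z, D) = 0
B(m, L) = -1 (B(m, L) = 0 - 1*1 = 0 - 1 = -1)
K = -349 (K = 8 - 357 = -349)
p(z) = √31 (p(z) = √(31 + 0) = √31)
K - p(B(-5 - 1*4, 3)) = -349 - √31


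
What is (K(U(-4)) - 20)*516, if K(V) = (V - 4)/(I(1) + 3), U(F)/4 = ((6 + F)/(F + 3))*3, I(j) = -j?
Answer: -17544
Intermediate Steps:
U(F) = 12*(6 + F)/(3 + F) (U(F) = 4*(((6 + F)/(F + 3))*3) = 4*(((6 + F)/(3 + F))*3) = 4*(3*(6 + F)/(3 + F)) = 12*(6 + F)/(3 + F))
K(V) = -2 + V/2 (K(V) = (V - 4)/(-1*1 + 3) = (-4 + V)/(-1 + 3) = (-4 + V)/2 = (-4 + V)*(½) = -2 + V/2)
(K(U(-4)) - 20)*516 = ((-2 + (12*(6 - 4)/(3 - 4))/2) - 20)*516 = ((-2 + (12*2/(-1))/2) - 20)*516 = ((-2 + (12*(-1)*2)/2) - 20)*516 = ((-2 + (½)*(-24)) - 20)*516 = ((-2 - 12) - 20)*516 = (-14 - 20)*516 = -34*516 = -17544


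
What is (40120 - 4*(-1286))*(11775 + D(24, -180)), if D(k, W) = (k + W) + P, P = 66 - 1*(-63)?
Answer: 531761472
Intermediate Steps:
P = 129 (P = 66 + 63 = 129)
D(k, W) = 129 + W + k (D(k, W) = (k + W) + 129 = (W + k) + 129 = 129 + W + k)
(40120 - 4*(-1286))*(11775 + D(24, -180)) = (40120 - 4*(-1286))*(11775 + (129 - 180 + 24)) = (40120 + 5144)*(11775 - 27) = 45264*11748 = 531761472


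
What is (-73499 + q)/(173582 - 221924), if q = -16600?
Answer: 30033/16114 ≈ 1.8638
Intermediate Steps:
(-73499 + q)/(173582 - 221924) = (-73499 - 16600)/(173582 - 221924) = -90099/(-48342) = -90099*(-1/48342) = 30033/16114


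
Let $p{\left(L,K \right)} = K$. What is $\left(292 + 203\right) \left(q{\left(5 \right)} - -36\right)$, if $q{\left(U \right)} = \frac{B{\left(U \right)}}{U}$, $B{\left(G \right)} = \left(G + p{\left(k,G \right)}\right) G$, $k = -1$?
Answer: $22770$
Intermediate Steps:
$B{\left(G \right)} = 2 G^{2}$ ($B{\left(G \right)} = \left(G + G\right) G = 2 G G = 2 G^{2}$)
$q{\left(U \right)} = 2 U$ ($q{\left(U \right)} = \frac{2 U^{2}}{U} = 2 U$)
$\left(292 + 203\right) \left(q{\left(5 \right)} - -36\right) = \left(292 + 203\right) \left(2 \cdot 5 - -36\right) = 495 \left(10 + 36\right) = 495 \cdot 46 = 22770$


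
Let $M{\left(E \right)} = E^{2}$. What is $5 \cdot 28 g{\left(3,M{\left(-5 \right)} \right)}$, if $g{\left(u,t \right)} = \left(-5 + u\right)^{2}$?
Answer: $560$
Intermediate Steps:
$5 \cdot 28 g{\left(3,M{\left(-5 \right)} \right)} = 5 \cdot 28 \left(-5 + 3\right)^{2} = 140 \left(-2\right)^{2} = 140 \cdot 4 = 560$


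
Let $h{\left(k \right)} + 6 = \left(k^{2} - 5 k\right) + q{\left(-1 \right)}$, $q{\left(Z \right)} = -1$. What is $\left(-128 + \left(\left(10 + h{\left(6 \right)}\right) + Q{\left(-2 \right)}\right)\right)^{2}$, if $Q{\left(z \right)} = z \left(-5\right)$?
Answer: $11881$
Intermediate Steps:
$Q{\left(z \right)} = - 5 z$
$h{\left(k \right)} = -7 + k^{2} - 5 k$ ($h{\left(k \right)} = -6 - \left(1 - k^{2} + 5 k\right) = -7 + k^{2} - 5 k$)
$\left(-128 + \left(\left(10 + h{\left(6 \right)}\right) + Q{\left(-2 \right)}\right)\right)^{2} = \left(-128 + \left(\left(10 - \left(37 - 36\right)\right) - -10\right)\right)^{2} = \left(-128 + \left(\left(10 - 1\right) + 10\right)\right)^{2} = \left(-128 + \left(9 + 10\right)\right)^{2} = \left(-128 + 19\right)^{2} = \left(-109\right)^{2} = 11881$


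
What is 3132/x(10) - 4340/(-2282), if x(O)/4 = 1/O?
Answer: 1276600/163 ≈ 7831.9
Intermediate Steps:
x(O) = 4/O (x(O) = 4*(1/O) = 4/O)
3132/x(10) - 4340/(-2282) = 3132/((4/10)) - 4340/(-2282) = 3132/((4*(1/10))) - 4340*(-1/2282) = 3132/(2/5) + 310/163 = 3132*(5/2) + 310/163 = 7830 + 310/163 = 1276600/163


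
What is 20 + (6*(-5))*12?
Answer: -340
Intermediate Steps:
20 + (6*(-5))*12 = 20 - 30*12 = 20 - 360 = -340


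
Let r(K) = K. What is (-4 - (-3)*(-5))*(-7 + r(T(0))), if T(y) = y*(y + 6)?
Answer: 133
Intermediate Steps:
T(y) = y*(6 + y)
(-4 - (-3)*(-5))*(-7 + r(T(0))) = (-4 - (-3)*(-5))*(-7 + 0*(6 + 0)) = (-4 - 1*15)*(-7 + 0*6) = (-4 - 15)*(-7 + 0) = -19*(-7) = 133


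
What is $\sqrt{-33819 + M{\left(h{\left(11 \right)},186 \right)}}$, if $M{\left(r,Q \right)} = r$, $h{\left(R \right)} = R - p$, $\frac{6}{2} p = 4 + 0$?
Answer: $\frac{2 i \sqrt{76071}}{3} \approx 183.87 i$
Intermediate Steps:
$p = \frac{4}{3}$ ($p = \frac{4 + 0}{3} = \frac{1}{3} \cdot 4 = \frac{4}{3} \approx 1.3333$)
$h{\left(R \right)} = - \frac{4}{3} + R$ ($h{\left(R \right)} = R - \frac{4}{3} = - \frac{4}{3} + R$)
$\sqrt{-33819 + M{\left(h{\left(11 \right)},186 \right)}} = \sqrt{-33819 + \left(- \frac{4}{3} + 11\right)} = \sqrt{-33819 + \frac{29}{3}} = \sqrt{- \frac{101428}{3}} = \frac{2 i \sqrt{76071}}{3}$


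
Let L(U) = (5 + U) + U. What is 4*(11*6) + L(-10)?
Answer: 249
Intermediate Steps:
L(U) = 5 + 2*U
4*(11*6) + L(-10) = 4*(11*6) + (5 + 2*(-10)) = 4*66 + (5 - 20) = 264 - 15 = 249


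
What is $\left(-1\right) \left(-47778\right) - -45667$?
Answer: $93445$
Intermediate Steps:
$\left(-1\right) \left(-47778\right) - -45667 = 47778 + 45667 = 93445$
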